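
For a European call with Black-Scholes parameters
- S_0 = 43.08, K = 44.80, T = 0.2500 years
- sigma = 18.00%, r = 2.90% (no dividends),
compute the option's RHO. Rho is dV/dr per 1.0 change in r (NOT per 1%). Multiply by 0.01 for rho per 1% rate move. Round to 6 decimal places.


d1 = -0.3094365237; d2 = -0.3994365237
phi(d1) = 0.3802927172; exp(-qT) = 1.0000000000; exp(-rT) = 0.9927762179
N(d2) = 0.3447857933
Rho = K*T*exp(-rT)*N(d2) = 44.8000 * 0.2500 * 0.9927762179 * 0.3447857933 = 3.833706

Answer: Rho = 3.833706


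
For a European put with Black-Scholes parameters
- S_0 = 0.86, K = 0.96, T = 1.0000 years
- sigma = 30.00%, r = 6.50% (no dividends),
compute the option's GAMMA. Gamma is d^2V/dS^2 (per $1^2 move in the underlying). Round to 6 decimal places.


d1 = -0.0000029840; d2 = -0.3000029840
phi(d1) = 0.3989422804; exp(-qT) = 1.0000000000; exp(-rT) = 0.9370674634
Gamma = exp(-qT) * phi(d1) / (S * sigma * sqrt(T)) = 1.0000000000 * 0.3989422804 / (0.8600 * 0.3000 * 1.0000000000) = 1.546288

Answer: Gamma = 1.546288


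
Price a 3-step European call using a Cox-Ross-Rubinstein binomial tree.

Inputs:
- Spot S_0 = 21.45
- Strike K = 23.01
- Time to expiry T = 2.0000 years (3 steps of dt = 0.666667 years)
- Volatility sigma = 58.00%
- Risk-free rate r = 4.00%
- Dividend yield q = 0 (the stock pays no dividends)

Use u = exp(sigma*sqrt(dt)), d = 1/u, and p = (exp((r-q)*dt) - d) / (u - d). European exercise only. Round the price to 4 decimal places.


Answer: Price = V(0,0) = 7.3776

Derivation:
dt = T/N = 0.666667
u = exp(sigma*sqrt(dt)) = 1.605713; d = 1/u = 0.622776
p = (exp((r-q)*dt) - d) / (u - d) = 0.411267
Discount per step: exp(-r*dt) = 0.973686
Stock lattice S(k, i) with i counting down-moves:
  k=0: S(0,0) = 21.4500
  k=1: S(1,0) = 34.4425; S(1,1) = 13.3585
  k=2: S(2,0) = 55.3049; S(2,1) = 21.4500; S(2,2) = 8.3194
  k=3: S(3,0) = 88.8037; S(3,1) = 34.4425; S(3,2) = 13.3585; S(3,3) = 5.1811
Terminal payoffs V(N, i) = max(S_T - K, 0):
  V(3,0) = 65.793734; V(3,1) = 11.432548; V(3,2) = 0.000000; V(3,3) = 0.000000
Backward induction: V(k, i) = exp(-r*dt) * [p * V(k+1, i) + (1-p) * V(k+1, i+1)].
  V(2,0) = exp(-r*dt) * [p*65.793734 + (1-p)*11.432548] = 32.900345
  V(2,1) = exp(-r*dt) * [p*11.432548 + (1-p)*0.000000] = 4.578101
  V(2,2) = exp(-r*dt) * [p*0.000000 + (1-p)*0.000000] = 0.000000
  V(1,0) = exp(-r*dt) * [p*32.900345 + (1-p)*4.578101] = 15.799117
  V(1,1) = exp(-r*dt) * [p*4.578101 + (1-p)*0.000000] = 1.833275
  V(0,0) = exp(-r*dt) * [p*15.799117 + (1-p)*1.833275] = 7.377578


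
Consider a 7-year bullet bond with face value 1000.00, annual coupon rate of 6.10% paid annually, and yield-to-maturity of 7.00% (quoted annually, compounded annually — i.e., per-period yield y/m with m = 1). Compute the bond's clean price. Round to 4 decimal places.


Coupon per period c = face * coupon_rate / m = 61.000000
Periods per year m = 1; per-period yield y/m = 0.070000
Number of cashflows N = 7
Cashflows (t years, CF_t, discount factor 1/(1+y/m)^(m*t), PV):
  t = 1.0000: CF_t = 61.000000, DF = 0.934579, PV = 57.009346
  t = 2.0000: CF_t = 61.000000, DF = 0.873439, PV = 53.279762
  t = 3.0000: CF_t = 61.000000, DF = 0.816298, PV = 49.794170
  t = 4.0000: CF_t = 61.000000, DF = 0.762895, PV = 46.536608
  t = 5.0000: CF_t = 61.000000, DF = 0.712986, PV = 43.492157
  t = 6.0000: CF_t = 61.000000, DF = 0.666342, PV = 40.646876
  t = 7.0000: CF_t = 1061.000000, DF = 0.622750, PV = 660.737476
Price P = sum_t PV_t = 951.496395

Answer: Price = 951.4964


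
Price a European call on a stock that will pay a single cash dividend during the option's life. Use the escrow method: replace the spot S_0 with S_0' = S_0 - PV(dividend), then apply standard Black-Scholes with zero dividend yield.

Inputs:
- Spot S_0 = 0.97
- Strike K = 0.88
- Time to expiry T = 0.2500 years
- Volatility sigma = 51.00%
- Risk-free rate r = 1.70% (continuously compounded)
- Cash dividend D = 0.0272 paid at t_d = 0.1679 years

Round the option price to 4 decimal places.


Answer: Price = 0.1293

Derivation:
PV(D) = D * exp(-r * t_d) = 0.0272 * 0.99714977 = 0.02712247
S_0' = S_0 - PV(D) = 0.9700 - 0.02712247 = 0.94287753
d1 = (ln(S_0'/K) + (r + sigma^2/2)*T) / (sigma*sqrt(T)) = 0.41481173
d2 = d1 - sigma*sqrt(T) = 0.15981173
exp(-rT) = 0.99575902
N(d1) = 0.66086013; N(d2) = 0.56348531
C = S_0' * N(d1) - K * exp(-rT) * N(d2) = 0.94287753 * 0.66086013 - 0.8800 * 0.99575902 * 0.56348531 = 0.1293


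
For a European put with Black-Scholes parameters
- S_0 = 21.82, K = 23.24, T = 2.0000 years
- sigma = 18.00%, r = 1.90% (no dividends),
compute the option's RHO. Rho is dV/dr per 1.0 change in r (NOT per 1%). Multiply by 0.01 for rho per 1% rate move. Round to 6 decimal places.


Answer: Rho = -26.368166

Derivation:
d1 = 0.0288815739; d2 = -0.2256768674
phi(d1) = 0.3987759272; exp(-qT) = 1.0000000000; exp(-rT) = 0.9627129409
N(-d2) = 0.5892736244
Rho = -K*T*exp(-rT)*N(-d2) = -23.2400 * 2.0000 * 0.9627129409 * 0.5892736244 = -26.368166


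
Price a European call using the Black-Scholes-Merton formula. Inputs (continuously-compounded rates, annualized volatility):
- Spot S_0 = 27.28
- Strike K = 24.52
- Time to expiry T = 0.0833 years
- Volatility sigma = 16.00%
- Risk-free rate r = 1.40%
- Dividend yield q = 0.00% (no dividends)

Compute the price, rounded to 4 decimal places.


Answer: Price = 2.7925

Derivation:
d1 = (ln(S/K) + (r - q + 0.5*sigma^2) * T) / (sigma * sqrt(T)) = 2.35816440
d2 = d1 - sigma * sqrt(T) = 2.31198561
exp(-rT) = 0.99883448; exp(-qT) = 1.00000000
C = S_0 * exp(-qT) * N(d1) - K * exp(-rT) * N(d2)
N(d1) = 0.99081722; N(d2) = 0.98961076
C = 27.2800 * 1.00000000 * 0.99081722 - 24.5200 * 0.99883448 * 0.98961076 = 2.7925


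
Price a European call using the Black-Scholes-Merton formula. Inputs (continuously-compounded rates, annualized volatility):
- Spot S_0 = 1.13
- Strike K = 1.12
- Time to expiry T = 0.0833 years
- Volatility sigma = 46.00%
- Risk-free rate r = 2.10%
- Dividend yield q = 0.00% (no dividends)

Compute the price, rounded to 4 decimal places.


d1 = (ln(S/K) + (r - q + 0.5*sigma^2) * T) / (sigma * sqrt(T)) = 0.14651101
d2 = d1 - sigma * sqrt(T) = 0.01374701
exp(-rT) = 0.99825223; exp(-qT) = 1.00000000
C = S_0 * exp(-qT) * N(d1) - K * exp(-rT) * N(d2)
N(d1) = 0.55824100; N(d2) = 0.50548409
C = 1.1300 * 1.00000000 * 0.55824100 - 1.1200 * 0.99825223 * 0.50548409 = 0.0657

Answer: Price = 0.0657


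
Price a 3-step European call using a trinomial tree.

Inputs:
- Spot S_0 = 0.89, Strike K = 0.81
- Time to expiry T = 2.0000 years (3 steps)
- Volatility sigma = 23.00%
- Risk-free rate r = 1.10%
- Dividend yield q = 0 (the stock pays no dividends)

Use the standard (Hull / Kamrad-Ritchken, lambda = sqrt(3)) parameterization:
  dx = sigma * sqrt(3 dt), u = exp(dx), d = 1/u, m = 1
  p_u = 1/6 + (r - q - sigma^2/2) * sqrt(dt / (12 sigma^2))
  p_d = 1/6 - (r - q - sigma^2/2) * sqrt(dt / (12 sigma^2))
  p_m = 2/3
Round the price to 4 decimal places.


Answer: Price = V(0,0) = 0.1651

Derivation:
dt = T/N = 0.666667; dx = sigma*sqrt(3*dt) = 0.325269
u = exp(dx) = 1.384403; d = 1/u = 0.722333
p_u = 0.150834, p_m = 0.666667, p_d = 0.182500
Discount per step: exp(-r*dt) = 0.992693
Stock lattice S(k, j) with j the centered position index:
  k=0: S(0,+0) = 0.8900
  k=1: S(1,-1) = 0.6429; S(1,+0) = 0.8900; S(1,+1) = 1.2321
  k=2: S(2,-2) = 0.4644; S(2,-1) = 0.6429; S(2,+0) = 0.8900; S(2,+1) = 1.2321; S(2,+2) = 1.7057
  k=3: S(3,-3) = 0.3354; S(3,-2) = 0.4644; S(3,-1) = 0.6429; S(3,+0) = 0.8900; S(3,+1) = 1.2321; S(3,+2) = 1.7057; S(3,+3) = 2.3614
Terminal payoffs V(N, j) = max(S_T - K, 0):
  V(3,-3) = 0.000000; V(3,-2) = 0.000000; V(3,-1) = 0.000000; V(3,+0) = 0.080000; V(3,+1) = 0.422119; V(3,+2) = 0.895749; V(3,+3) = 1.551445
Backward induction: V(k, j) = exp(-r*dt) * [p_u * V(k+1, j+1) + p_m * V(k+1, j) + p_d * V(k+1, j-1)]
  V(2,-2) = exp(-r*dt) * [p_u*0.000000 + p_m*0.000000 + p_d*0.000000] = 0.000000
  V(2,-1) = exp(-r*dt) * [p_u*0.080000 + p_m*0.000000 + p_d*0.000000] = 0.011979
  V(2,+0) = exp(-r*dt) * [p_u*0.422119 + p_m*0.080000 + p_d*0.000000] = 0.116148
  V(2,+1) = exp(-r*dt) * [p_u*0.895749 + p_m*0.422119 + p_d*0.080000] = 0.427972
  V(2,+2) = exp(-r*dt) * [p_u*1.551445 + p_m*0.895749 + p_d*0.422119] = 0.901577
  V(1,-1) = exp(-r*dt) * [p_u*0.116148 + p_m*0.011979 + p_d*0.000000] = 0.025318
  V(1,+0) = exp(-r*dt) * [p_u*0.427972 + p_m*0.116148 + p_d*0.011979] = 0.143117
  V(1,+1) = exp(-r*dt) * [p_u*0.901577 + p_m*0.427972 + p_d*0.116148] = 0.439266
  V(0,+0) = exp(-r*dt) * [p_u*0.439266 + p_m*0.143117 + p_d*0.025318] = 0.165073


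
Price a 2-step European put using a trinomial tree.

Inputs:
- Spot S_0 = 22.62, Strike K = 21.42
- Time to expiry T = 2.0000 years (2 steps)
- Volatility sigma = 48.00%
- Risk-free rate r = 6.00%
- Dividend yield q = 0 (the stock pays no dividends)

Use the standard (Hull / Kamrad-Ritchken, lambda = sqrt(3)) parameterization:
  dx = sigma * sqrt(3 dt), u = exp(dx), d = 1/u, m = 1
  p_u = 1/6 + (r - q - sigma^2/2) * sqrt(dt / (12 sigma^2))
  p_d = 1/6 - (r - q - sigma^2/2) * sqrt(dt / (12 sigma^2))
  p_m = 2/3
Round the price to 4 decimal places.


dt = T/N = 1.000000; dx = sigma*sqrt(3*dt) = 0.831384
u = exp(dx) = 2.296496; d = 1/u = 0.435446
p_u = 0.133469, p_m = 0.666667, p_d = 0.199864
Discount per step: exp(-r*dt) = 0.941765
Stock lattice S(k, j) with j the centered position index:
  k=0: S(0,+0) = 22.6200
  k=1: S(1,-1) = 9.8498; S(1,+0) = 22.6200; S(1,+1) = 51.9467
  k=2: S(2,-2) = 4.2891; S(2,-1) = 9.8498; S(2,+0) = 22.6200; S(2,+1) = 51.9467; S(2,+2) = 119.2955
Terminal payoffs V(N, j) = max(K - S_T, 0):
  V(2,-2) = 17.130948; V(2,-1) = 11.570211; V(2,+0) = 0.000000; V(2,+1) = 0.000000; V(2,+2) = 0.000000
Backward induction: V(k, j) = exp(-r*dt) * [p_u * V(k+1, j+1) + p_m * V(k+1, j) + p_d * V(k+1, j-1)]
  V(1,-1) = exp(-r*dt) * [p_u*0.000000 + p_m*11.570211 + p_d*17.130948] = 10.488751
  V(1,+0) = exp(-r*dt) * [p_u*0.000000 + p_m*0.000000 + p_d*11.570211] = 2.177804
  V(1,+1) = exp(-r*dt) * [p_u*0.000000 + p_m*0.000000 + p_d*0.000000] = 0.000000
  V(0,+0) = exp(-r*dt) * [p_u*0.000000 + p_m*2.177804 + p_d*10.488751] = 3.341565

Answer: Price = V(0,0) = 3.3416


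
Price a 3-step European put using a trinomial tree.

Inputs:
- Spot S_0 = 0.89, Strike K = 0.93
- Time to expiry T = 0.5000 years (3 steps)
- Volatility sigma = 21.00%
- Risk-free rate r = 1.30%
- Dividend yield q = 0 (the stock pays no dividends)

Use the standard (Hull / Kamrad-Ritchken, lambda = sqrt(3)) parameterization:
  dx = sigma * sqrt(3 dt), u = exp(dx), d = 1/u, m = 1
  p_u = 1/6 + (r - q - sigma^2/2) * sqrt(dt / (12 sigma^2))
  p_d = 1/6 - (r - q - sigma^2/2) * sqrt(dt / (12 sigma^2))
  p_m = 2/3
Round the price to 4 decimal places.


Answer: Price = V(0,0) = 0.0731

Derivation:
dt = T/N = 0.166667; dx = sigma*sqrt(3*dt) = 0.148492
u = exp(dx) = 1.160084; d = 1/u = 0.862007
p_u = 0.161588, p_m = 0.666667, p_d = 0.171745
Discount per step: exp(-r*dt) = 0.997836
Stock lattice S(k, j) with j the centered position index:
  k=0: S(0,+0) = 0.8900
  k=1: S(1,-1) = 0.7672; S(1,+0) = 0.8900; S(1,+1) = 1.0325
  k=2: S(2,-2) = 0.6613; S(2,-1) = 0.7672; S(2,+0) = 0.8900; S(2,+1) = 1.0325; S(2,+2) = 1.1978
  k=3: S(3,-3) = 0.5701; S(3,-2) = 0.6613; S(3,-1) = 0.7672; S(3,+0) = 0.8900; S(3,+1) = 1.0325; S(3,+2) = 1.1978; S(3,+3) = 1.3895
Terminal payoffs V(N, j) = max(K - S_T, 0):
  V(3,-3) = 0.359939; V(3,-2) = 0.268681; V(3,-1) = 0.162814; V(3,+0) = 0.040000; V(3,+1) = 0.000000; V(3,+2) = 0.000000; V(3,+3) = 0.000000
Backward induction: V(k, j) = exp(-r*dt) * [p_u * V(k+1, j+1) + p_m * V(k+1, j) + p_d * V(k+1, j-1)]
  V(2,-2) = exp(-r*dt) * [p_u*0.162814 + p_m*0.268681 + p_d*0.359939] = 0.266669
  V(2,-1) = exp(-r*dt) * [p_u*0.040000 + p_m*0.162814 + p_d*0.268681] = 0.160802
  V(2,+0) = exp(-r*dt) * [p_u*0.000000 + p_m*0.040000 + p_d*0.162814] = 0.054511
  V(2,+1) = exp(-r*dt) * [p_u*0.000000 + p_m*0.000000 + p_d*0.040000] = 0.006855
  V(2,+2) = exp(-r*dt) * [p_u*0.000000 + p_m*0.000000 + p_d*0.000000] = 0.000000
  V(1,-1) = exp(-r*dt) * [p_u*0.054511 + p_m*0.160802 + p_d*0.266669] = 0.161459
  V(1,+0) = exp(-r*dt) * [p_u*0.006855 + p_m*0.054511 + p_d*0.160802] = 0.064925
  V(1,+1) = exp(-r*dt) * [p_u*0.000000 + p_m*0.006855 + p_d*0.054511] = 0.013902
  V(0,+0) = exp(-r*dt) * [p_u*0.013902 + p_m*0.064925 + p_d*0.161459] = 0.073101


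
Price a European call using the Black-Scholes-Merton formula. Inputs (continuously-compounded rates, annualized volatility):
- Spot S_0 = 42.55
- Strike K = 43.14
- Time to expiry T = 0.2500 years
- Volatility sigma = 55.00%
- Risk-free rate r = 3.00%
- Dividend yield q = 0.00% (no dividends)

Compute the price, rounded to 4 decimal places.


d1 = (ln(S/K) + (r - q + 0.5*sigma^2) * T) / (sigma * sqrt(T)) = 0.11469714
d2 = d1 - sigma * sqrt(T) = -0.16030286
exp(-rT) = 0.99252805; exp(-qT) = 1.00000000
C = S_0 * exp(-qT) * N(d1) - K * exp(-rT) * N(d2)
N(d1) = 0.54565741; N(d2) = 0.43632125
C = 42.5500 * 1.00000000 * 0.54565741 - 43.1400 * 0.99252805 * 0.43632125 = 4.5355

Answer: Price = 4.5355


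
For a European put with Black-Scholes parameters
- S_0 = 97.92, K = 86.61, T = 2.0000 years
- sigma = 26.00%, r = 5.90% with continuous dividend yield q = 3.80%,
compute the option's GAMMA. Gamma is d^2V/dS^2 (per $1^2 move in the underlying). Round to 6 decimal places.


Answer: Gamma = 0.008411

Derivation:
d1 = 0.6318693589; d2 = 0.2641738327
phi(d1) = 0.3267473696; exp(-qT) = 0.9268162066; exp(-rT) = 0.8886960526
Gamma = exp(-qT) * phi(d1) / (S * sigma * sqrt(T)) = 0.9268162066 * 0.3267473696 / (97.9200 * 0.2600 * 1.4142135624) = 0.008411


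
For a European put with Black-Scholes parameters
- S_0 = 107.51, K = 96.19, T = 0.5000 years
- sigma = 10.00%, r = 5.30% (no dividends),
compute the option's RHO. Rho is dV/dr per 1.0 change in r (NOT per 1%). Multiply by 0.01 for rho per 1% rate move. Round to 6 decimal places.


Answer: Rho = -1.306011

Derivation:
d1 = 1.9835542250; d2 = 1.9128435468
phi(d1) = 0.0557887962; exp(-qT) = 1.0000000000; exp(-rT) = 0.9738480438
N(-d2) = 0.0278840422
Rho = -K*T*exp(-rT)*N(-d2) = -96.1900 * 0.5000 * 0.9738480438 * 0.0278840422 = -1.306011


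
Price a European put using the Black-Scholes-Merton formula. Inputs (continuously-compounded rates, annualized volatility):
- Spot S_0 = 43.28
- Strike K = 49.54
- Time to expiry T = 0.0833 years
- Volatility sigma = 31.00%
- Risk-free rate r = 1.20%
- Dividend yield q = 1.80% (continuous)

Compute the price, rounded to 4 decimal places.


Answer: Price = 6.3923

Derivation:
d1 = (ln(S/K) + (r - q + 0.5*sigma^2) * T) / (sigma * sqrt(T)) = -1.47071619
d2 = d1 - sigma * sqrt(T) = -1.56018758
exp(-rT) = 0.99900090; exp(-qT) = 0.99850172
P = K * exp(-rT) * N(-d2) - S_0 * exp(-qT) * N(-d1)
N(-d1) = 0.92931606; N(-d2) = 0.94064222
P = 49.5400 * 0.99900090 * 0.94064222 - 43.2800 * 0.99850172 * 0.92931606 = 6.3923


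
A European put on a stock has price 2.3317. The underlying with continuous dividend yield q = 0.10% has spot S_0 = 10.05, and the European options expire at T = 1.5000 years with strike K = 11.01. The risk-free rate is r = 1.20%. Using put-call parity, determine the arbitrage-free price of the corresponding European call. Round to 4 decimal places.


Answer: Call price = 1.5530

Derivation:
Put-call parity: C - P = S_0 * exp(-qT) - K * exp(-rT).
S_0 * exp(-qT) = 10.0500 * 0.99850112 = 10.03493630
K * exp(-rT) = 11.0100 * 0.98216103 = 10.81359297
C = P + S*exp(-qT) - K*exp(-rT)
C = 2.3317 + 10.03493630 - 10.81359297 = 1.5530


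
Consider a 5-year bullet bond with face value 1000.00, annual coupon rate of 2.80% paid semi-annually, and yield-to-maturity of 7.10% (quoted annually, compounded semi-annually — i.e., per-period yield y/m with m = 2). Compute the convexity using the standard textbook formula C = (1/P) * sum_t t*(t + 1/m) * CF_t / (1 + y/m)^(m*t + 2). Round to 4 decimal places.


Coupon per period c = face * coupon_rate / m = 14.000000
Periods per year m = 2; per-period yield y/m = 0.035500
Number of cashflows N = 10
Cashflows (t years, CF_t, discount factor 1/(1+y/m)^(m*t), PV):
  t = 0.5000: CF_t = 14.000000, DF = 0.965717, PV = 13.520039
  t = 1.0000: CF_t = 14.000000, DF = 0.932609, PV = 13.056532
  t = 1.5000: CF_t = 14.000000, DF = 0.900637, PV = 12.608915
  t = 2.0000: CF_t = 14.000000, DF = 0.869760, PV = 12.176644
  t = 2.5000: CF_t = 14.000000, DF = 0.839942, PV = 11.759193
  t = 3.0000: CF_t = 14.000000, DF = 0.811147, PV = 11.356053
  t = 3.5000: CF_t = 14.000000, DF = 0.783338, PV = 10.966734
  t = 4.0000: CF_t = 14.000000, DF = 0.756483, PV = 10.590762
  t = 4.5000: CF_t = 14.000000, DF = 0.730549, PV = 10.227679
  t = 5.0000: CF_t = 1014.000000, DF = 0.705503, PV = 715.380211
Price P = sum_t PV_t = 821.642763
Convexity numerator sum_t t*(t + 1/m) * CF_t / (1+y/m)^(m*t + 2):
  t = 0.5000: term = 6.304458
  t = 1.0000: term = 18.264967
  t = 1.5000: term = 35.277579
  t = 2.0000: term = 56.780266
  t = 2.5000: term = 82.250506
  t = 3.0000: term = 111.203001
  t = 3.5000: term = 143.187512
  t = 4.0000: term = 177.786798
  t = 4.5000: term = 214.614677
  t = 5.0000: term = 18347.183732
Convexity = (1/P) * sum = 19192.853494 / 821.642763 = 23.359122

Answer: Convexity = 23.3591


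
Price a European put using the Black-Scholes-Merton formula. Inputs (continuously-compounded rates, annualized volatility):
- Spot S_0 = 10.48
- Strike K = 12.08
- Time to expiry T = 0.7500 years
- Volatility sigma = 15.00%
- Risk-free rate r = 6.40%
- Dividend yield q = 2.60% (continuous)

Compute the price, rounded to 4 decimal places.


d1 = (ln(S/K) + (r - q + 0.5*sigma^2) * T) / (sigma * sqrt(T)) = -0.80940669
d2 = d1 - sigma * sqrt(T) = -0.93931050
exp(-rT) = 0.95313379; exp(-qT) = 0.98068890
P = K * exp(-rT) * N(-d2) - S_0 * exp(-qT) * N(-d1)
N(-d1) = 0.79085937; N(-d2) = 0.82621433
P = 12.0800 * 0.95313379 * 0.82621433 - 10.4800 * 0.98068890 * 0.79085937 = 1.3848

Answer: Price = 1.3848


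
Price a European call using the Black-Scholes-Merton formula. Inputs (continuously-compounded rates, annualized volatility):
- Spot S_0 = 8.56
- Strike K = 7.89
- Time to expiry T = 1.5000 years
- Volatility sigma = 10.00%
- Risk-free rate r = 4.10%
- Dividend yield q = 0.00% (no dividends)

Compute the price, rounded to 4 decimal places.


Answer: Price = 1.1990

Derivation:
d1 = (ln(S/K) + (r - q + 0.5*sigma^2) * T) / (sigma * sqrt(T)) = 1.22886047
d2 = d1 - sigma * sqrt(T) = 1.10638598
exp(-rT) = 0.94035295; exp(-qT) = 1.00000000
C = S_0 * exp(-qT) * N(d1) - K * exp(-rT) * N(d2)
N(d1) = 0.89043794; N(d2) = 0.86572025
C = 8.5600 * 1.00000000 * 0.89043794 - 7.8900 * 0.94035295 * 0.86572025 = 1.1990


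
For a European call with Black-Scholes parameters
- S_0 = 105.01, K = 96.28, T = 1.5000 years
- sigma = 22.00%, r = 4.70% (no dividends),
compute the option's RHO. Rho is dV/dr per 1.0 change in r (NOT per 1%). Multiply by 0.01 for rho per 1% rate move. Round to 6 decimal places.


Answer: Rho = 90.619290

Derivation:
d1 = 0.7184983261; d2 = 0.4490544544
phi(d1) = 0.3081839434; exp(-qT) = 1.0000000000; exp(-rT) = 0.9319277395
N(d2) = 0.6733038125
Rho = K*T*exp(-rT)*N(d2) = 96.2800 * 1.5000 * 0.9319277395 * 0.6733038125 = 90.619290


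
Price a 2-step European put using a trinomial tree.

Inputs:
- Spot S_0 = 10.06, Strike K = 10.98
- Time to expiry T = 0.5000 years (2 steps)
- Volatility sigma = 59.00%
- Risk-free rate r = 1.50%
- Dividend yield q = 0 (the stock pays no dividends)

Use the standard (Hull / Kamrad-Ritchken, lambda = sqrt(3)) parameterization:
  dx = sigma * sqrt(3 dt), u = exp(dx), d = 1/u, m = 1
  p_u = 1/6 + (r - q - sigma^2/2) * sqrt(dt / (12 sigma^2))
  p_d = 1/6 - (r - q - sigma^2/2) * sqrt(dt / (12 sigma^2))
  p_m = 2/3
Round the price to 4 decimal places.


Answer: Price = V(0,0) = 2.1077

Derivation:
dt = T/N = 0.250000; dx = sigma*sqrt(3*dt) = 0.510955
u = exp(dx) = 1.666882; d = 1/u = 0.599922
p_u = 0.127757, p_m = 0.666667, p_d = 0.205577
Discount per step: exp(-r*dt) = 0.996257
Stock lattice S(k, j) with j the centered position index:
  k=0: S(0,+0) = 10.0600
  k=1: S(1,-1) = 6.0352; S(1,+0) = 10.0600; S(1,+1) = 16.7688
  k=2: S(2,-2) = 3.6207; S(2,-1) = 6.0352; S(2,+0) = 10.0600; S(2,+1) = 16.7688; S(2,+2) = 27.9517
Terminal payoffs V(N, j) = max(K - S_T, 0):
  V(2,-2) = 7.359337; V(2,-1) = 4.944781; V(2,+0) = 0.920000; V(2,+1) = 0.000000; V(2,+2) = 0.000000
Backward induction: V(k, j) = exp(-r*dt) * [p_u * V(k+1, j+1) + p_m * V(k+1, j) + p_d * V(k+1, j-1)]
  V(1,-1) = exp(-r*dt) * [p_u*0.920000 + p_m*4.944781 + p_d*7.359337] = 4.908523
  V(1,+0) = exp(-r*dt) * [p_u*0.000000 + p_m*0.920000 + p_d*4.944781] = 1.623764
  V(1,+1) = exp(-r*dt) * [p_u*0.000000 + p_m*0.000000 + p_d*0.920000] = 0.188423
  V(0,+0) = exp(-r*dt) * [p_u*0.188423 + p_m*1.623764 + p_d*4.908523] = 2.107741


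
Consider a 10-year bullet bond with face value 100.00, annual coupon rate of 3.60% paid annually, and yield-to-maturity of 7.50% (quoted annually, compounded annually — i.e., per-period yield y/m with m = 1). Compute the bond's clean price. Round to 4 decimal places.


Answer: Price = 73.2301

Derivation:
Coupon per period c = face * coupon_rate / m = 3.600000
Periods per year m = 1; per-period yield y/m = 0.075000
Number of cashflows N = 10
Cashflows (t years, CF_t, discount factor 1/(1+y/m)^(m*t), PV):
  t = 1.0000: CF_t = 3.600000, DF = 0.930233, PV = 3.348837
  t = 2.0000: CF_t = 3.600000, DF = 0.865333, PV = 3.115197
  t = 3.0000: CF_t = 3.600000, DF = 0.804961, PV = 2.897858
  t = 4.0000: CF_t = 3.600000, DF = 0.748801, PV = 2.695682
  t = 5.0000: CF_t = 3.600000, DF = 0.696559, PV = 2.507611
  t = 6.0000: CF_t = 3.600000, DF = 0.647962, PV = 2.332661
  t = 7.0000: CF_t = 3.600000, DF = 0.602755, PV = 2.169918
  t = 8.0000: CF_t = 3.600000, DF = 0.560702, PV = 2.018528
  t = 9.0000: CF_t = 3.600000, DF = 0.521583, PV = 1.877701
  t = 10.0000: CF_t = 103.600000, DF = 0.485194, PV = 50.266091
Price P = sum_t PV_t = 73.230084


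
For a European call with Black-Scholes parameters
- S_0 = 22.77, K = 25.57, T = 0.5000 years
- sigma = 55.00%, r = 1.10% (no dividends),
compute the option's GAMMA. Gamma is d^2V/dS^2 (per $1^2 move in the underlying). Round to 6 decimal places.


d1 = -0.0896120518; d2 = -0.4785207815
phi(d1) = 0.3973436748; exp(-qT) = 1.0000000000; exp(-rT) = 0.9945150973
Gamma = exp(-qT) * phi(d1) / (S * sigma * sqrt(T)) = 1.0000000000 * 0.3973436748 / (22.7700 * 0.5500 * 0.7071067812) = 0.044870

Answer: Gamma = 0.044870


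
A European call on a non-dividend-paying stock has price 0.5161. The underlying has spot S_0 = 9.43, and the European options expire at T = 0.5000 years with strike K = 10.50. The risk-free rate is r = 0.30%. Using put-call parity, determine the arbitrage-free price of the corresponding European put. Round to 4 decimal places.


Put-call parity: C - P = S_0 * exp(-qT) - K * exp(-rT).
S_0 * exp(-qT) = 9.4300 * 1.00000000 = 9.43000000
K * exp(-rT) = 10.5000 * 0.99850112 = 10.48426181
P = C - S*exp(-qT) + K*exp(-rT)
P = 0.5161 - 9.43000000 + 10.48426181 = 1.5704

Answer: Put price = 1.5704


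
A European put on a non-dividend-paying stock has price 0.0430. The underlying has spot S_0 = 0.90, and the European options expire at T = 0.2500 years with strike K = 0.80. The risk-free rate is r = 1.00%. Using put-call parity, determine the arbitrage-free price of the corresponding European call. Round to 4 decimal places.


Answer: Call price = 0.1450

Derivation:
Put-call parity: C - P = S_0 * exp(-qT) - K * exp(-rT).
S_0 * exp(-qT) = 0.9000 * 1.00000000 = 0.90000000
K * exp(-rT) = 0.8000 * 0.99750312 = 0.79800250
C = P + S*exp(-qT) - K*exp(-rT)
C = 0.0430 + 0.90000000 - 0.79800250 = 0.1450


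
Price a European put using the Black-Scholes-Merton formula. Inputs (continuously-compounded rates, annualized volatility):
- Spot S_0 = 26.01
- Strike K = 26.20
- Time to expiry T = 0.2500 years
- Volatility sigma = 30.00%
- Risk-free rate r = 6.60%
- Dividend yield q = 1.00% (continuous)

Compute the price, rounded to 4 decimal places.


d1 = (ln(S/K) + (r - q + 0.5*sigma^2) * T) / (sigma * sqrt(T)) = 0.11981112
d2 = d1 - sigma * sqrt(T) = -0.03018888
exp(-rT) = 0.98363538; exp(-qT) = 0.99750312
P = K * exp(-rT) * N(-d2) - S_0 * exp(-qT) * N(-d1)
N(-d1) = 0.45231638; N(-d2) = 0.51204179
P = 26.2000 * 0.98363538 * 0.51204179 - 26.0100 * 0.99750312 * 0.45231638 = 1.4606

Answer: Price = 1.4606


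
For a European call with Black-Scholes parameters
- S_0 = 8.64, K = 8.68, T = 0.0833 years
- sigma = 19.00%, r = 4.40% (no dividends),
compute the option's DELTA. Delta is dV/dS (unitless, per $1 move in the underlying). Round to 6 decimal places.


Answer: Delta = 0.504000

Derivation:
d1 = 0.0100263707; d2 = -0.0448109342
phi(d1) = 0.3989222284; exp(-qT) = 1.0000000000; exp(-rT) = 0.9963415086
N(d1) = 0.5039998762
Delta = exp(-qT) * N(d1) = 1.0000000000 * 0.5039998762 = 0.504000


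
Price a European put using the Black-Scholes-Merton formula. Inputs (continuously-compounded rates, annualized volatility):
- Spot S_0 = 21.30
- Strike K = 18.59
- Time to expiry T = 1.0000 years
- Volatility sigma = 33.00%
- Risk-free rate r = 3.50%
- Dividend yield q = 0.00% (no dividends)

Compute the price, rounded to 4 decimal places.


Answer: Price = 1.2314

Derivation:
d1 = (ln(S/K) + (r - q + 0.5*sigma^2) * T) / (sigma * sqrt(T)) = 0.68343415
d2 = d1 - sigma * sqrt(T) = 0.35343415
exp(-rT) = 0.96560542; exp(-qT) = 1.00000000
P = K * exp(-rT) * N(-d2) - S_0 * exp(-qT) * N(-d1)
N(-d1) = 0.24716627; N(-d2) = 0.36188149
P = 18.5900 * 0.96560542 * 0.36188149 - 21.3000 * 1.00000000 * 0.24716627 = 1.2314


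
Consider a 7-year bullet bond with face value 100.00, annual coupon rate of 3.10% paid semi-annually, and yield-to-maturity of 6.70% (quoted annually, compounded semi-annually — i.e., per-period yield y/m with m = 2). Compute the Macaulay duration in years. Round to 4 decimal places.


Answer: Macaulay duration = 6.2497 years

Derivation:
Coupon per period c = face * coupon_rate / m = 1.550000
Periods per year m = 2; per-period yield y/m = 0.033500
Number of cashflows N = 14
Cashflows (t years, CF_t, discount factor 1/(1+y/m)^(m*t), PV):
  t = 0.5000: CF_t = 1.550000, DF = 0.967586, PV = 1.499758
  t = 1.0000: CF_t = 1.550000, DF = 0.936222, PV = 1.451145
  t = 1.5000: CF_t = 1.550000, DF = 0.905876, PV = 1.404107
  t = 2.0000: CF_t = 1.550000, DF = 0.876512, PV = 1.358594
  t = 2.5000: CF_t = 1.550000, DF = 0.848101, PV = 1.314557
  t = 3.0000: CF_t = 1.550000, DF = 0.820611, PV = 1.271946
  t = 3.5000: CF_t = 1.550000, DF = 0.794011, PV = 1.230717
  t = 4.0000: CF_t = 1.550000, DF = 0.768274, PV = 1.190825
  t = 4.5000: CF_t = 1.550000, DF = 0.743371, PV = 1.152225
  t = 5.0000: CF_t = 1.550000, DF = 0.719275, PV = 1.114877
  t = 5.5000: CF_t = 1.550000, DF = 0.695961, PV = 1.078739
  t = 6.0000: CF_t = 1.550000, DF = 0.673402, PV = 1.043773
  t = 6.5000: CF_t = 1.550000, DF = 0.651574, PV = 1.009940
  t = 7.0000: CF_t = 101.550000, DF = 0.630454, PV = 64.022583
Price P = sum_t PV_t = 80.143786
Macaulay numerator sum_t t * PV_t:
  t * PV_t at t = 0.5000: 0.749879
  t * PV_t at t = 1.0000: 1.451145
  t * PV_t at t = 1.5000: 2.106161
  t * PV_t at t = 2.0000: 2.717189
  t * PV_t at t = 2.5000: 3.286392
  t * PV_t at t = 3.0000: 3.815839
  t * PV_t at t = 3.5000: 4.307511
  t * PV_t at t = 4.0000: 4.763299
  t * PV_t at t = 4.5000: 5.185013
  t * PV_t at t = 5.0000: 5.574384
  t * PV_t at t = 5.5000: 5.933065
  t * PV_t at t = 6.0000: 6.262636
  t * PV_t at t = 6.5000: 6.564608
  t * PV_t at t = 7.0000: 448.158083
Macaulay duration D = (sum_t t * PV_t) / P = 500.875204 / 80.143786 = 6.249707


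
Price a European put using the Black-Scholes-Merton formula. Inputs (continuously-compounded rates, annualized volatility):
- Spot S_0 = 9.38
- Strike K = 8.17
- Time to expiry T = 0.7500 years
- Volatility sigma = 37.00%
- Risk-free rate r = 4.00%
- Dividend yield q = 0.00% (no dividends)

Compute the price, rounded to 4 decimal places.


d1 = (ln(S/K) + (r - q + 0.5*sigma^2) * T) / (sigma * sqrt(T)) = 0.68485712
d2 = d1 - sigma * sqrt(T) = 0.36442772
exp(-rT) = 0.97044553; exp(-qT) = 1.00000000
P = K * exp(-rT) * N(-d2) - S_0 * exp(-qT) * N(-d1)
N(-d1) = 0.24671704; N(-d2) = 0.35776932
P = 8.1700 * 0.97044553 * 0.35776932 - 9.3800 * 1.00000000 * 0.24671704 = 0.5224

Answer: Price = 0.5224


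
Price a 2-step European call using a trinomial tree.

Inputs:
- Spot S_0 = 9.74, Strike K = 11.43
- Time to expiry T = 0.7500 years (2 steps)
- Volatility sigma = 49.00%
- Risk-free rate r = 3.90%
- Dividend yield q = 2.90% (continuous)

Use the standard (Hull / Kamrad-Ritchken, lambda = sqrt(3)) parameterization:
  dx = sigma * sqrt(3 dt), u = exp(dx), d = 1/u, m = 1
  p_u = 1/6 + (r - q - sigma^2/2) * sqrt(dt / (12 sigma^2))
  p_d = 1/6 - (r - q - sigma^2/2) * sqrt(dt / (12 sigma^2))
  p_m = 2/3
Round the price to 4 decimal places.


Answer: Price = V(0,0) = 1.0658

Derivation:
dt = T/N = 0.375000; dx = sigma*sqrt(3*dt) = 0.519723
u = exp(dx) = 1.681563; d = 1/u = 0.594685
p_u = 0.126964, p_m = 0.666667, p_d = 0.206369
Discount per step: exp(-r*dt) = 0.985481
Stock lattice S(k, j) with j the centered position index:
  k=0: S(0,+0) = 9.7400
  k=1: S(1,-1) = 5.7922; S(1,+0) = 9.7400; S(1,+1) = 16.3784
  k=2: S(2,-2) = 3.4446; S(2,-1) = 5.7922; S(2,+0) = 9.7400; S(2,+1) = 16.3784; S(2,+2) = 27.5413
Terminal payoffs V(N, j) = max(S_T - K, 0):
  V(2,-2) = 0.000000; V(2,-1) = 0.000000; V(2,+0) = 0.000000; V(2,+1) = 4.948420; V(2,+2) = 16.111338
Backward induction: V(k, j) = exp(-r*dt) * [p_u * V(k+1, j+1) + p_m * V(k+1, j) + p_d * V(k+1, j-1)]
  V(1,-1) = exp(-r*dt) * [p_u*0.000000 + p_m*0.000000 + p_d*0.000000] = 0.000000
  V(1,+0) = exp(-r*dt) * [p_u*4.948420 + p_m*0.000000 + p_d*0.000000] = 0.619150
  V(1,+1) = exp(-r*dt) * [p_u*16.111338 + p_m*4.948420 + p_d*0.000000] = 5.266913
  V(0,+0) = exp(-r*dt) * [p_u*5.266913 + p_m*0.619150 + p_d*0.000000] = 1.065774


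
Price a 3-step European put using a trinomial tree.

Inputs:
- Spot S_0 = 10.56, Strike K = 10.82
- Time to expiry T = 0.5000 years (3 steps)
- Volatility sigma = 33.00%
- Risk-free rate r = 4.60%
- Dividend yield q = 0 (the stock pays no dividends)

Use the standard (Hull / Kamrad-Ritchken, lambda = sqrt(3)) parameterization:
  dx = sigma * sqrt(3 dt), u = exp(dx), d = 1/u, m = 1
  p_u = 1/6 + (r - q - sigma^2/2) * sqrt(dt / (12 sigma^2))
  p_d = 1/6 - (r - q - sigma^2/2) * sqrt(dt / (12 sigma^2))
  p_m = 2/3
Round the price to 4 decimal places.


Answer: Price = V(0,0) = 0.9437

Derivation:
dt = T/N = 0.166667; dx = sigma*sqrt(3*dt) = 0.233345
u = exp(dx) = 1.262817; d = 1/u = 0.791880
p_u = 0.163649, p_m = 0.666667, p_d = 0.169684
Discount per step: exp(-r*dt) = 0.992363
Stock lattice S(k, j) with j the centered position index:
  k=0: S(0,+0) = 10.5600
  k=1: S(1,-1) = 8.3623; S(1,+0) = 10.5600; S(1,+1) = 13.3354
  k=2: S(2,-2) = 6.6219; S(2,-1) = 8.3623; S(2,+0) = 10.5600; S(2,+1) = 13.3354; S(2,+2) = 16.8401
  k=3: S(3,-3) = 5.2438; S(3,-2) = 6.6219; S(3,-1) = 8.3623; S(3,+0) = 10.5600; S(3,+1) = 13.3354; S(3,+2) = 16.8401; S(3,+3) = 21.2660
Terminal payoffs V(N, j) = max(K - S_T, 0):
  V(3,-3) = 5.576246; V(3,-2) = 4.198097; V(3,-1) = 2.457746; V(3,+0) = 0.260000; V(3,+1) = 0.000000; V(3,+2) = 0.000000; V(3,+3) = 0.000000
Backward induction: V(k, j) = exp(-r*dt) * [p_u * V(k+1, j+1) + p_m * V(k+1, j) + p_d * V(k+1, j-1)]
  V(2,-2) = exp(-r*dt) * [p_u*2.457746 + p_m*4.198097 + p_d*5.576246] = 4.115468
  V(2,-1) = exp(-r*dt) * [p_u*0.260000 + p_m*2.457746 + p_d*4.198097] = 2.375118
  V(2,+0) = exp(-r*dt) * [p_u*0.000000 + p_m*0.260000 + p_d*2.457746] = 0.585865
  V(2,+1) = exp(-r*dt) * [p_u*0.000000 + p_m*0.000000 + p_d*0.260000] = 0.043781
  V(2,+2) = exp(-r*dt) * [p_u*0.000000 + p_m*0.000000 + p_d*0.000000] = 0.000000
  V(1,-1) = exp(-r*dt) * [p_u*0.585865 + p_m*2.375118 + p_d*4.115468] = 2.359460
  V(1,+0) = exp(-r*dt) * [p_u*0.043781 + p_m*0.585865 + p_d*2.375118] = 0.794646
  V(1,+1) = exp(-r*dt) * [p_u*0.000000 + p_m*0.043781 + p_d*0.585865] = 0.127617
  V(0,+0) = exp(-r*dt) * [p_u*0.127617 + p_m*0.794646 + p_d*2.359460] = 0.943749


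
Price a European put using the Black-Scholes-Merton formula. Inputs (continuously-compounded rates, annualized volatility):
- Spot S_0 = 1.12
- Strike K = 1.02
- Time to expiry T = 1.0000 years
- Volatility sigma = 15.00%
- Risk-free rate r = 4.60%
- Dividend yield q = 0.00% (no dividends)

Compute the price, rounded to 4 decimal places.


Answer: Price = 0.0149

Derivation:
d1 = (ln(S/K) + (r - q + 0.5*sigma^2) * T) / (sigma * sqrt(T)) = 1.00517372
d2 = d1 - sigma * sqrt(T) = 0.85517372
exp(-rT) = 0.95504196; exp(-qT) = 1.00000000
P = K * exp(-rT) * N(-d2) - S_0 * exp(-qT) * N(-d1)
N(-d1) = 0.15740660; N(-d2) = 0.19622749
P = 1.0200 * 0.95504196 * 0.19622749 - 1.1200 * 1.00000000 * 0.15740660 = 0.0149


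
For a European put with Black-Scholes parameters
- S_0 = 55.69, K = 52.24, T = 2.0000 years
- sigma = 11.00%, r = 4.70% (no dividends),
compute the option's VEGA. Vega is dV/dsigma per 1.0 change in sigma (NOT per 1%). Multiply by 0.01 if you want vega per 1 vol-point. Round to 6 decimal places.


d1 = 1.0931363818; d2 = 0.9375728899
phi(d1) = 0.2194980110; exp(-qT) = 1.0000000000; exp(-rT) = 0.9102827622
Vega = S * exp(-qT) * phi(d1) * sqrt(T) = 55.6900 * 1.0000000000 * 0.2194980110 * 1.4142135624 = 17.287126

Answer: Vega = 17.287126


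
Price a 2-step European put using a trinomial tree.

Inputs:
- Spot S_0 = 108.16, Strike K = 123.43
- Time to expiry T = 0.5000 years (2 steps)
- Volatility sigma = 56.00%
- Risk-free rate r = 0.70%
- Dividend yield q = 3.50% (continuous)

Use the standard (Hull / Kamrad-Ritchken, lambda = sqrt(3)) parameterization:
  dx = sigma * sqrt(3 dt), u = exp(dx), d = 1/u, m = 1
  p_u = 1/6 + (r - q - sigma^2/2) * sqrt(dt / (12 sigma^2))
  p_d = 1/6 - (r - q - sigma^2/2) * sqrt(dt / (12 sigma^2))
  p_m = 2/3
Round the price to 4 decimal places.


Answer: Price = V(0,0) = 27.4940

Derivation:
dt = T/N = 0.250000; dx = sigma*sqrt(3*dt) = 0.484974
u = exp(dx) = 1.624133; d = 1/u = 0.615713
p_u = 0.119035, p_m = 0.666667, p_d = 0.214298
Discount per step: exp(-r*dt) = 0.998252
Stock lattice S(k, j) with j the centered position index:
  k=0: S(0,+0) = 108.1600
  k=1: S(1,-1) = 66.5955; S(1,+0) = 108.1600; S(1,+1) = 175.6662
  k=2: S(2,-2) = 41.0037; S(2,-1) = 66.5955; S(2,+0) = 108.1600; S(2,+1) = 175.6662; S(2,+2) = 285.3054
Terminal payoffs V(N, j) = max(K - S_T, 0):
  V(2,-2) = 82.426265; V(2,-1) = 56.834475; V(2,+0) = 15.270000; V(2,+1) = 0.000000; V(2,+2) = 0.000000
Backward induction: V(k, j) = exp(-r*dt) * [p_u * V(k+1, j+1) + p_m * V(k+1, j) + p_d * V(k+1, j-1)]
  V(1,-1) = exp(-r*dt) * [p_u*15.270000 + p_m*56.834475 + p_d*82.426265] = 57.270796
  V(1,+0) = exp(-r*dt) * [p_u*0.000000 + p_m*15.270000 + p_d*56.834475] = 22.320423
  V(1,+1) = exp(-r*dt) * [p_u*0.000000 + p_m*0.000000 + p_d*15.270000] = 3.266610
  V(0,+0) = exp(-r*dt) * [p_u*3.266610 + p_m*22.320423 + p_d*57.270796] = 27.493988


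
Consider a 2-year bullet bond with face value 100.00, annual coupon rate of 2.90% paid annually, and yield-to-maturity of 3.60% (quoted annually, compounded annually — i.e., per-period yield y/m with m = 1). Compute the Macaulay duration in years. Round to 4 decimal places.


Coupon per period c = face * coupon_rate / m = 2.900000
Periods per year m = 1; per-period yield y/m = 0.036000
Number of cashflows N = 2
Cashflows (t years, CF_t, discount factor 1/(1+y/m)^(m*t), PV):
  t = 1.0000: CF_t = 2.900000, DF = 0.965251, PV = 2.799228
  t = 2.0000: CF_t = 102.900000, DF = 0.931709, PV = 95.872900
Price P = sum_t PV_t = 98.672128
Macaulay numerator sum_t t * PV_t:
  t * PV_t at t = 1.0000: 2.799228
  t * PV_t at t = 2.0000: 191.745800
Macaulay duration D = (sum_t t * PV_t) / P = 194.545028 / 98.672128 = 1.971631

Answer: Macaulay duration = 1.9716 years


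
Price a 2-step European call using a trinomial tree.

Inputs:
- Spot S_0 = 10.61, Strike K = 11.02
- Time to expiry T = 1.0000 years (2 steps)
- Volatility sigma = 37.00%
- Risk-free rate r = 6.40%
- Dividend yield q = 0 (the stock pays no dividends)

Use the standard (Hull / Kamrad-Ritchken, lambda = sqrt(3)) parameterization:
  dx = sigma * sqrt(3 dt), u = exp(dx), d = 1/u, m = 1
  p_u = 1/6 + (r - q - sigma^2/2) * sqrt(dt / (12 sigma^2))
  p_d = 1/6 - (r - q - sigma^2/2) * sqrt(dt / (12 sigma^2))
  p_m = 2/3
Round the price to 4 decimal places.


dt = T/N = 0.500000; dx = sigma*sqrt(3*dt) = 0.453156
u = exp(dx) = 1.573269; d = 1/u = 0.635619
p_u = 0.164212, p_m = 0.666667, p_d = 0.169122
Discount per step: exp(-r*dt) = 0.968507
Stock lattice S(k, j) with j the centered position index:
  k=0: S(0,+0) = 10.6100
  k=1: S(1,-1) = 6.7439; S(1,+0) = 10.6100; S(1,+1) = 16.6924
  k=2: S(2,-2) = 4.2866; S(2,-1) = 6.7439; S(2,+0) = 10.6100; S(2,+1) = 16.6924; S(2,+2) = 26.2616
Terminal payoffs V(N, j) = max(S_T - K, 0):
  V(2,-2) = 0.000000; V(2,-1) = 0.000000; V(2,+0) = 0.000000; V(2,+1) = 5.672384; V(2,+2) = 15.241609
Backward induction: V(k, j) = exp(-r*dt) * [p_u * V(k+1, j+1) + p_m * V(k+1, j) + p_d * V(k+1, j-1)]
  V(1,-1) = exp(-r*dt) * [p_u*0.000000 + p_m*0.000000 + p_d*0.000000] = 0.000000
  V(1,+0) = exp(-r*dt) * [p_u*5.672384 + p_m*0.000000 + p_d*0.000000] = 0.902136
  V(1,+1) = exp(-r*dt) * [p_u*15.241609 + p_m*5.672384 + p_d*0.000000] = 6.086521
  V(0,+0) = exp(-r*dt) * [p_u*6.086521 + p_m*0.902136 + p_d*0.000000] = 1.550484

Answer: Price = V(0,0) = 1.5505


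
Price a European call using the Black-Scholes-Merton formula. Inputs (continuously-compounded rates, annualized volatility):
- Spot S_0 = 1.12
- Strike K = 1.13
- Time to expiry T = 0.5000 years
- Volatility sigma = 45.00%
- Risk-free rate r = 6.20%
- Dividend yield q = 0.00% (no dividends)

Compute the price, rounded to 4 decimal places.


Answer: Price = 0.1526

Derivation:
d1 = (ln(S/K) + (r - q + 0.5*sigma^2) * T) / (sigma * sqrt(T)) = 0.22858736
d2 = d1 - sigma * sqrt(T) = -0.08961069
exp(-rT) = 0.96947557; exp(-qT) = 1.00000000
C = S_0 * exp(-qT) * N(d1) - K * exp(-rT) * N(d2)
N(d1) = 0.59040518; N(d2) = 0.46429829
C = 1.1200 * 1.00000000 * 0.59040518 - 1.1300 * 0.96947557 * 0.46429829 = 0.1526


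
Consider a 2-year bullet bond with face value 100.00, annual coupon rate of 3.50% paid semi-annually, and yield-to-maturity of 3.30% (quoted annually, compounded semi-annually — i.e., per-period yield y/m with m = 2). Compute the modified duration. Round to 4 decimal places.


Coupon per period c = face * coupon_rate / m = 1.750000
Periods per year m = 2; per-period yield y/m = 0.016500
Number of cashflows N = 4
Cashflows (t years, CF_t, discount factor 1/(1+y/m)^(m*t), PV):
  t = 0.5000: CF_t = 1.750000, DF = 0.983768, PV = 1.721594
  t = 1.0000: CF_t = 1.750000, DF = 0.967799, PV = 1.693649
  t = 1.5000: CF_t = 1.750000, DF = 0.952090, PV = 1.666157
  t = 2.0000: CF_t = 101.750000, DF = 0.936635, PV = 95.302630
Price P = sum_t PV_t = 100.384029
First compute Macaulay numerator sum_t t * PV_t:
  t * PV_t at t = 0.5000: 0.860797
  t * PV_t at t = 1.0000: 1.693649
  t * PV_t at t = 1.5000: 2.499235
  t * PV_t at t = 2.0000: 190.605260
Macaulay duration D = 195.658941 / 100.384029 = 1.949104
Modified duration = D / (1 + y/m) = 1.949104 / (1 + 0.016500) = 1.917466

Answer: Modified duration = 1.9175


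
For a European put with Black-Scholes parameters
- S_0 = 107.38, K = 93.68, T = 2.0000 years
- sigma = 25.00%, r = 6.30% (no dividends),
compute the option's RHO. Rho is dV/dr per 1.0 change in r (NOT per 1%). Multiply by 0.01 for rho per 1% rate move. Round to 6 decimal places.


Answer: Rho = -47.210603

Derivation:
d1 = 0.9192083412; d2 = 0.5656549506
phi(d1) = 0.2614765903; exp(-qT) = 1.0000000000; exp(-rT) = 0.8816148468
N(-d2) = 0.2858141825
Rho = -K*T*exp(-rT)*N(-d2) = -93.6800 * 2.0000 * 0.8816148468 * 0.2858141825 = -47.210603


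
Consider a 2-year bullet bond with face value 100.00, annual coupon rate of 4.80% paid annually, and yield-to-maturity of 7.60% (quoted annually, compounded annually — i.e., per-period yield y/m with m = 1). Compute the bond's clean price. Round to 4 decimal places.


Answer: Price = 94.9793

Derivation:
Coupon per period c = face * coupon_rate / m = 4.800000
Periods per year m = 1; per-period yield y/m = 0.076000
Number of cashflows N = 2
Cashflows (t years, CF_t, discount factor 1/(1+y/m)^(m*t), PV):
  t = 1.0000: CF_t = 4.800000, DF = 0.929368, PV = 4.460967
  t = 2.0000: CF_t = 104.800000, DF = 0.863725, PV = 90.518373
Price P = sum_t PV_t = 94.979340
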